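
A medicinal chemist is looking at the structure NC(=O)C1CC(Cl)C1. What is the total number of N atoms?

Scan the SMILES for N atoms (remember two-letter symbols like Cl and Br are single atoms).
Nitrogen count: 1.

1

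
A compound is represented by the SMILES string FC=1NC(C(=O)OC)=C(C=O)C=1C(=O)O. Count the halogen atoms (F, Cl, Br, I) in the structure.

1

Halogen atoms appear at heavy-atom position 1 (1×F).
Other groups present: 1 aldehyde, 1 carboxylic acid, 1 ester.
Halogen count: 1.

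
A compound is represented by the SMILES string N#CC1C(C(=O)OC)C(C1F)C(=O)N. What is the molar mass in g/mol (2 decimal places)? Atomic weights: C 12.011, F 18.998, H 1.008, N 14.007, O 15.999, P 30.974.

First, the molecular formula is C8H9FN2O3 (counting implicit H from valence).
  C: 8 × 12.011 = 96.088
  F: 1 × 18.998 = 18.998
  H: 9 × 1.008 = 9.072
  N: 2 × 14.007 = 28.014
  O: 3 × 15.999 = 47.997
Sum: 8×12.011 + 1×18.998 + 9×1.008 + 2×14.007 + 3×15.999 = 200.169 → 200.17 g/mol.

200.17 g/mol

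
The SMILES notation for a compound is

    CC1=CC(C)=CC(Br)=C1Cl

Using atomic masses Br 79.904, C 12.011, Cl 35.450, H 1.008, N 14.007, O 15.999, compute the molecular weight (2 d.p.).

219.51 g/mol

First, the molecular formula is C8H8BrCl (counting implicit H from valence).
  Br: 1 × 79.904 = 79.904
  C: 8 × 12.011 = 96.088
  Cl: 1 × 35.450 = 35.450
  H: 8 × 1.008 = 8.064
Sum: 1×79.904 + 8×12.011 + 1×35.450 + 8×1.008 = 219.506 → 219.51 g/mol.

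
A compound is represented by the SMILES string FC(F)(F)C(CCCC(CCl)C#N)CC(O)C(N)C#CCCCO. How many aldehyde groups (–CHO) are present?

0

Scan the SMILES for the aldehyde motif — none present.
Groups that are present: 1 alkyne, 2 hydroxyl, 1 nitrile, 1 primary amine.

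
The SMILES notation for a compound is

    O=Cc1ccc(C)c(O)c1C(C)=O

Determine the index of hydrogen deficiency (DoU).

Molecular formula: C10H10O3.
DoU = (2C + 2 + N − H − X) / 2, where X is the halogen count and O/S are ignored.
    = (2·10 + 2 + 0 − 10 − 0) / 2 = 12 / 2 = 6.

6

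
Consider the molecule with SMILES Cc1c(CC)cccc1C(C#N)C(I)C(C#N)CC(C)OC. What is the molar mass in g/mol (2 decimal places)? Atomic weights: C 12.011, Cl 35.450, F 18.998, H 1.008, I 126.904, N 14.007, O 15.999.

First, the molecular formula is C18H23IN2O (counting implicit H from valence).
  C: 18 × 12.011 = 216.198
  H: 23 × 1.008 = 23.184
  I: 1 × 126.904 = 126.904
  N: 2 × 14.007 = 28.014
  O: 1 × 15.999 = 15.999
Sum: 18×12.011 + 23×1.008 + 1×126.904 + 2×14.007 + 1×15.999 = 410.299 → 410.30 g/mol.

410.30 g/mol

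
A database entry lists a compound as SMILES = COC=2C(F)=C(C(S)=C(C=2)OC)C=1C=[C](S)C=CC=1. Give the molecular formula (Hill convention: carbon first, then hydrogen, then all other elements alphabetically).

C14H13FO2S2

Walk through each heavy atom and fill implicit hydrogens from standard valence (C 4, N 3, O 2, S 2, halogen 1):
  atom 1: C, bond orders sum to 1 (valence 4) → 3 H
  atom 2: O, bond orders sum to 2 (valence 2) → 0 H
  atom 3: C, bond orders sum to 4 (valence 4) → 0 H
  atom 4: C, bond orders sum to 4 (valence 4) → 0 H
  atom 5: F (halogen, monovalent) → 0 H
  atom 6: C, bond orders sum to 4 (valence 4) → 0 H
  atom 7: C, bond orders sum to 4 (valence 4) → 0 H
  atom 8: S, bond orders sum to 1 (valence 2) → 1 H
  atom 9: C, bond orders sum to 4 (valence 4) → 0 H
  atom 10: C, bond orders sum to 3 (valence 4) → 1 H
  atom 11: O, bond orders sum to 2 (valence 2) → 0 H
  atom 12: C, bond orders sum to 1 (valence 4) → 3 H
  atom 13: C, bond orders sum to 4 (valence 4) → 0 H
  atom 14: C, bond orders sum to 3 (valence 4) → 1 H
  atom 15: C with explicit H count 0
  atom 16: S, bond orders sum to 1 (valence 2) → 1 H
  atom 17: C, bond orders sum to 3 (valence 4) → 1 H
  atom 18: C, bond orders sum to 3 (valence 4) → 1 H
  atom 19: C, bond orders sum to 3 (valence 4) → 1 H
Totals → C:14, H:13, F:1, O:2, S:2.
In Hill order: C14H13FO2S2.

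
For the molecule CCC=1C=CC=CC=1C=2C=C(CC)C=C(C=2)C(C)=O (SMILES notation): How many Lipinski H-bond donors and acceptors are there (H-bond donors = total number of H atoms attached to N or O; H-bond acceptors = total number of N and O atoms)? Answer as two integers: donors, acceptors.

Donors: find every N or O and count the H atoms it carries.
  atom 19 (O): bond orders sum to 2 → 0 H
Lipinski HBD = 0.
Acceptors: N atoms = 0, O atoms = 1 → HBA = 1.

0, 1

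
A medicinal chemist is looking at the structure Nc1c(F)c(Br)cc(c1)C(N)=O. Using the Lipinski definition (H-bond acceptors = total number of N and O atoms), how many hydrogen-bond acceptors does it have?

N atoms: 2; O atoms: 1.
Lipinski HBA = 2 + 1 = 3.

3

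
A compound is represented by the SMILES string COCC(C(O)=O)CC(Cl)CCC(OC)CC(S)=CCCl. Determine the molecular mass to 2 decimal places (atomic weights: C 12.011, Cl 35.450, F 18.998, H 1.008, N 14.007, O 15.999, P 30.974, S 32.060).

359.30 g/mol

First, the molecular formula is C14H24Cl2O4S (counting implicit H from valence).
  C: 14 × 12.011 = 168.154
  Cl: 2 × 35.450 = 70.900
  H: 24 × 1.008 = 24.192
  O: 4 × 15.999 = 63.996
  S: 1 × 32.060 = 32.060
Sum: 14×12.011 + 2×35.450 + 24×1.008 + 4×15.999 + 1×32.060 = 359.302 → 359.30 g/mol.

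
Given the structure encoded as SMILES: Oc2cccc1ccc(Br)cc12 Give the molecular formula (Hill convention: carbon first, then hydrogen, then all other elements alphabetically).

Walk through each heavy atom and fill implicit hydrogens from standard valence (C 4, N 3, O 2, S 2, halogen 1); for lowercase aromatic atoms, an aromatic c carries 1 H when it has two neighbours and 0 H with three, and aromatic n carries 0 H:
  atom 1: O, bond orders sum to 1 (valence 2) → 1 H
  atom 2: aromatic c, 3 neighbours → 0 H
  atom 3: aromatic c, 2 neighbours → 1 H
  atom 4: aromatic c, 2 neighbours → 1 H
  atom 5: aromatic c, 2 neighbours → 1 H
  atom 6: aromatic c, 3 neighbours → 0 H
  atom 7: aromatic c, 2 neighbours → 1 H
  atom 8: aromatic c, 2 neighbours → 1 H
  atom 9: aromatic c, 3 neighbours → 0 H
  atom 10: Br (halogen, monovalent) → 0 H
  atom 11: aromatic c, 2 neighbours → 1 H
  atom 12: aromatic c, 3 neighbours → 0 H
Totals → C:10, H:7, Br:1, O:1.
In Hill order: C10H7BrO.

C10H7BrO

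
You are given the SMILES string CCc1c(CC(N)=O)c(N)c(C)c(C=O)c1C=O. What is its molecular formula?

Walk through each heavy atom and fill implicit hydrogens from standard valence (C 4, N 3, O 2, S 2, halogen 1); for lowercase aromatic atoms, an aromatic c carries 1 H when it has two neighbours and 0 H with three, and aromatic n carries 0 H:
  atom 1: C, bond orders sum to 1 (valence 4) → 3 H
  atom 2: C, bond orders sum to 2 (valence 4) → 2 H
  atom 3: aromatic c, 3 neighbours → 0 H
  atom 4: aromatic c, 3 neighbours → 0 H
  atom 5: C, bond orders sum to 2 (valence 4) → 2 H
  atom 6: C, bond orders sum to 4 (valence 4) → 0 H
  atom 7: N, bond orders sum to 1 (valence 3) → 2 H
  atom 8: O, bond orders sum to 2 (valence 2) → 0 H
  atom 9: aromatic c, 3 neighbours → 0 H
  atom 10: N, bond orders sum to 1 (valence 3) → 2 H
  atom 11: aromatic c, 3 neighbours → 0 H
  atom 12: C, bond orders sum to 1 (valence 4) → 3 H
  atom 13: aromatic c, 3 neighbours → 0 H
  atom 14: C, bond orders sum to 3 (valence 4) → 1 H
  atom 15: O, bond orders sum to 2 (valence 2) → 0 H
  atom 16: aromatic c, 3 neighbours → 0 H
  atom 17: C, bond orders sum to 3 (valence 4) → 1 H
  atom 18: O, bond orders sum to 2 (valence 2) → 0 H
Totals → C:13, H:16, N:2, O:3.
In Hill order: C13H16N2O3.

C13H16N2O3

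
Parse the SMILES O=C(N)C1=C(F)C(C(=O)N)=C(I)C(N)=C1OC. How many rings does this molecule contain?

1

In SMILES, each pair of matching ring-closure digits denotes one ring-closing bond; the number of such bonds equals the number of independent rings.
Ring-closure bonds here: 1.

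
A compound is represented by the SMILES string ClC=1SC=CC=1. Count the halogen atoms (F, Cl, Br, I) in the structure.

Halogen atoms appear at heavy-atom position 1 (1×Cl).
Halogen count: 1.

1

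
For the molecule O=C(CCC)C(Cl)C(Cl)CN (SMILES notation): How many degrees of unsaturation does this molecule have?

1

Degree of unsaturation = (number of rings) + (number of π bonds).
Ring closures in the SMILES: 0.
π bonds: 1 double bond (each 1 DoU) → 1 DoU from unsaturation.
Total DoU = 0 + 1 = 1.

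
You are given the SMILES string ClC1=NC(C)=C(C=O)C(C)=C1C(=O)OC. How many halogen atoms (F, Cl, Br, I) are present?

1

Halogen atoms appear at heavy-atom position 1 (1×Cl).
Other groups present: 1 aldehyde, 1 ester.
Halogen count: 1.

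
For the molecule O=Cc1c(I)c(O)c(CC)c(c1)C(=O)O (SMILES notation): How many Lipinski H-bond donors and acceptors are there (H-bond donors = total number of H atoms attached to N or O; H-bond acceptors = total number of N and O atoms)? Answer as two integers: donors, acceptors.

Donors: find every N or O and count the H atoms it carries.
  atom 1 (O): bond orders sum to 2 → 0 H
  atom 7 (O): bond orders sum to 1 → 1 H
  atom 14 (O): bond orders sum to 2 → 0 H
  atom 15 (O): bond orders sum to 1 → 1 H
Lipinski HBD = 2.
Acceptors: N atoms = 0, O atoms = 4 → HBA = 4.

2, 4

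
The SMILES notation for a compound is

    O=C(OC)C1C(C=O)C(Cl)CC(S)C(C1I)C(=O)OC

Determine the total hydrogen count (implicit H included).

16

Walk through each heavy atom and fill implicit hydrogens from standard valence (C 4, N 3, O 2, S 2, halogen 1):
  atom 1: O, bond orders sum to 2 (valence 2) → 0 H
  atom 2: C, bond orders sum to 4 (valence 4) → 0 H
  atom 3: O, bond orders sum to 2 (valence 2) → 0 H
  atom 4: C, bond orders sum to 1 (valence 4) → 3 H
  atom 5: C, bond orders sum to 3 (valence 4) → 1 H
  atom 6: C, bond orders sum to 3 (valence 4) → 1 H
  atom 7: C, bond orders sum to 3 (valence 4) → 1 H
  atom 8: O, bond orders sum to 2 (valence 2) → 0 H
  atom 9: C, bond orders sum to 3 (valence 4) → 1 H
  atom 10: Cl (halogen, monovalent) → 0 H
  atom 11: C, bond orders sum to 2 (valence 4) → 2 H
  atom 12: C, bond orders sum to 3 (valence 4) → 1 H
  atom 13: S, bond orders sum to 1 (valence 2) → 1 H
  atom 14: C, bond orders sum to 3 (valence 4) → 1 H
  atom 15: C, bond orders sum to 3 (valence 4) → 1 H
  atom 16: I (halogen, monovalent) → 0 H
  atom 17: C, bond orders sum to 4 (valence 4) → 0 H
  atom 18: O, bond orders sum to 2 (valence 2) → 0 H
  atom 19: O, bond orders sum to 2 (valence 2) → 0 H
  atom 20: C, bond orders sum to 1 (valence 4) → 3 H
Total hydrogens: 16.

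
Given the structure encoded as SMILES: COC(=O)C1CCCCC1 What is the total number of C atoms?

Count every carbon token in the SMILES (each C, including those in ring-closure positions and inside branches).
Carbon count: 8.

8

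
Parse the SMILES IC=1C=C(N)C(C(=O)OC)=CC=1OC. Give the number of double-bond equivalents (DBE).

5

Degree of unsaturation = (number of rings) + (number of π bonds).
Ring closures in the SMILES: 1.
π bonds: 4 double bonds (each 1 DoU) → 4 DoU from unsaturation.
Total DoU = 1 + 4 = 5.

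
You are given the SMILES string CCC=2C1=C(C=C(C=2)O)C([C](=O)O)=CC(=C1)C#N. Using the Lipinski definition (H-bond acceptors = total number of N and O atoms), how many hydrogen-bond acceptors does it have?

N atoms: 1; O atoms: 3.
Lipinski HBA = 1 + 3 = 4.

4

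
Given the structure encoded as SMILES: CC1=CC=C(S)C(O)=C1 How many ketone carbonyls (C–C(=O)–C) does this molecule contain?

0

Scan the SMILES for the ketone motif — none present.
Groups that are present: 1 hydroxyl, 1 thiol.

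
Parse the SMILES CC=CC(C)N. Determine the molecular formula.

Walk through each heavy atom and fill implicit hydrogens from standard valence (C 4, N 3, O 2, S 2, halogen 1):
  atom 1: C, bond orders sum to 1 (valence 4) → 3 H
  atom 2: C, bond orders sum to 3 (valence 4) → 1 H
  atom 3: C, bond orders sum to 3 (valence 4) → 1 H
  atom 4: C, bond orders sum to 3 (valence 4) → 1 H
  atom 5: C, bond orders sum to 1 (valence 4) → 3 H
  atom 6: N, bond orders sum to 1 (valence 3) → 2 H
Totals → C:5, H:11, N:1.

C5H11N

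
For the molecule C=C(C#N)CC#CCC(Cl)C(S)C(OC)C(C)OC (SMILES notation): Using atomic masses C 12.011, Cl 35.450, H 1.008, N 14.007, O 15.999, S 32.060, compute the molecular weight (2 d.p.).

First, the molecular formula is C14H20ClNO2S (counting implicit H from valence).
  C: 14 × 12.011 = 168.154
  Cl: 1 × 35.450 = 35.450
  H: 20 × 1.008 = 20.160
  N: 1 × 14.007 = 14.007
  O: 2 × 15.999 = 31.998
  S: 1 × 32.060 = 32.060
Sum: 14×12.011 + 1×35.450 + 20×1.008 + 1×14.007 + 2×15.999 + 1×32.060 = 301.829 → 301.83 g/mol.

301.83 g/mol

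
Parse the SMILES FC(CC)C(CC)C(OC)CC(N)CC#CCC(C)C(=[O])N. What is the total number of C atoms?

17

Count every carbon token in the SMILES (each C, including those in ring-closure positions and inside branches).
Carbon count: 17.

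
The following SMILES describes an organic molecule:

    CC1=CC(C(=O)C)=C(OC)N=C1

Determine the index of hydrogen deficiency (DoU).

5

Degree of unsaturation = (number of rings) + (number of π bonds).
Ring closures in the SMILES: 1.
π bonds: 4 double bonds (each 1 DoU) → 4 DoU from unsaturation.
Total DoU = 1 + 4 = 5.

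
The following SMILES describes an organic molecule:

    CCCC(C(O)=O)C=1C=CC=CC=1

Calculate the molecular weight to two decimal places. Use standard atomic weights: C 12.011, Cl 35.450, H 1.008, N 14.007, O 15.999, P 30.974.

First, the molecular formula is C11H14O2 (counting implicit H from valence).
  C: 11 × 12.011 = 132.121
  H: 14 × 1.008 = 14.112
  O: 2 × 15.999 = 31.998
Sum: 11×12.011 + 14×1.008 + 2×15.999 = 178.231 → 178.23 g/mol.

178.23 g/mol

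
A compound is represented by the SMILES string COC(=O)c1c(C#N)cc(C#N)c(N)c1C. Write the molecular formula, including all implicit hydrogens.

C11H9N3O2

Walk through each heavy atom and fill implicit hydrogens from standard valence (C 4, N 3, O 2, S 2, halogen 1); for lowercase aromatic atoms, an aromatic c carries 1 H when it has two neighbours and 0 H with three, and aromatic n carries 0 H:
  atom 1: C, bond orders sum to 1 (valence 4) → 3 H
  atom 2: O, bond orders sum to 2 (valence 2) → 0 H
  atom 3: C, bond orders sum to 4 (valence 4) → 0 H
  atom 4: O, bond orders sum to 2 (valence 2) → 0 H
  atom 5: aromatic c, 3 neighbours → 0 H
  atom 6: aromatic c, 3 neighbours → 0 H
  atom 7: C, bond orders sum to 4 (valence 4) → 0 H
  atom 8: N, bond orders sum to 3 (valence 3) → 0 H
  atom 9: aromatic c, 2 neighbours → 1 H
  atom 10: aromatic c, 3 neighbours → 0 H
  atom 11: C, bond orders sum to 4 (valence 4) → 0 H
  atom 12: N, bond orders sum to 3 (valence 3) → 0 H
  atom 13: aromatic c, 3 neighbours → 0 H
  atom 14: N, bond orders sum to 1 (valence 3) → 2 H
  atom 15: aromatic c, 3 neighbours → 0 H
  atom 16: C, bond orders sum to 1 (valence 4) → 3 H
Totals → C:11, H:9, N:3, O:2.
In Hill order: C11H9N3O2.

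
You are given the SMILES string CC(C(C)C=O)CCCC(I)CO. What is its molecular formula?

C10H19IO2

Walk through each heavy atom and fill implicit hydrogens from standard valence (C 4, N 3, O 2, S 2, halogen 1):
  atom 1: C, bond orders sum to 1 (valence 4) → 3 H
  atom 2: C, bond orders sum to 3 (valence 4) → 1 H
  atom 3: C, bond orders sum to 3 (valence 4) → 1 H
  atom 4: C, bond orders sum to 1 (valence 4) → 3 H
  atom 5: C, bond orders sum to 3 (valence 4) → 1 H
  atom 6: O, bond orders sum to 2 (valence 2) → 0 H
  atom 7: C, bond orders sum to 2 (valence 4) → 2 H
  atom 8: C, bond orders sum to 2 (valence 4) → 2 H
  atom 9: C, bond orders sum to 2 (valence 4) → 2 H
  atom 10: C, bond orders sum to 3 (valence 4) → 1 H
  atom 11: I (halogen, monovalent) → 0 H
  atom 12: C, bond orders sum to 2 (valence 4) → 2 H
  atom 13: O, bond orders sum to 1 (valence 2) → 1 H
Totals → C:10, H:19, I:1, O:2.
In Hill order: C10H19IO2.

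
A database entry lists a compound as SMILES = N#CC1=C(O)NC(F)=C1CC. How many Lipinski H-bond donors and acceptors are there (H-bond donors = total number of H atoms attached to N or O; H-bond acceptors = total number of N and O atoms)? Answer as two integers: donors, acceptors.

Donors: find every N or O and count the H atoms it carries.
  atom 1 (N): bond orders sum to 3 → 0 H
  atom 5 (O): bond orders sum to 1 → 1 H
  atom 6 (N): bond orders sum to 2 → 1 H
Lipinski HBD = 2.
Acceptors: N atoms = 2, O atoms = 1 → HBA = 3.

2, 3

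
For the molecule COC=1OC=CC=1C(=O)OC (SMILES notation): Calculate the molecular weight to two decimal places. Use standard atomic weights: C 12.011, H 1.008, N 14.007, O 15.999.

First, the molecular formula is C7H8O4 (counting implicit H from valence).
  C: 7 × 12.011 = 84.077
  H: 8 × 1.008 = 8.064
  O: 4 × 15.999 = 63.996
Sum: 7×12.011 + 8×1.008 + 4×15.999 = 156.137 → 156.14 g/mol.

156.14 g/mol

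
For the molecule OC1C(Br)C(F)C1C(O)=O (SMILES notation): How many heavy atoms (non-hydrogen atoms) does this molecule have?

10

Every atom symbol written in the SMILES (organic subset) is one heavy atom; implicit H are not written.
Heavy atoms by element → Br:1, C:5, F:1, O:3.
Total: 10.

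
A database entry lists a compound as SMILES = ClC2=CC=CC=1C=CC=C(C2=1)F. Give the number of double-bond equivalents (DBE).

Degree of unsaturation = (number of rings) + (number of π bonds).
Ring closures in the SMILES: 2.
π bonds: 5 double bonds (each 1 DoU) → 5 DoU from unsaturation.
Total DoU = 2 + 5 = 7.

7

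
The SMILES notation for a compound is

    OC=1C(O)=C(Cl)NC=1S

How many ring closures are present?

1

In SMILES, each pair of matching ring-closure digits denotes one ring-closing bond; the number of such bonds equals the number of independent rings.
Ring-closure bonds here: 1.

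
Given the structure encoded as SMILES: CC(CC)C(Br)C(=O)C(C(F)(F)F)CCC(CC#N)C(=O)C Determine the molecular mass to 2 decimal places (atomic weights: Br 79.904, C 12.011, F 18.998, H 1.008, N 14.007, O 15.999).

384.24 g/mol

First, the molecular formula is C15H21BrF3NO2 (counting implicit H from valence).
  Br: 1 × 79.904 = 79.904
  C: 15 × 12.011 = 180.165
  F: 3 × 18.998 = 56.994
  H: 21 × 1.008 = 21.168
  N: 1 × 14.007 = 14.007
  O: 2 × 15.999 = 31.998
Sum: 1×79.904 + 15×12.011 + 3×18.998 + 21×1.008 + 1×14.007 + 2×15.999 = 384.236 → 384.24 g/mol.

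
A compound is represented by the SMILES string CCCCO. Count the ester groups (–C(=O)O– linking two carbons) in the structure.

0

Scan the SMILES for the ester motif — none present.
Groups that are present: 1 hydroxyl.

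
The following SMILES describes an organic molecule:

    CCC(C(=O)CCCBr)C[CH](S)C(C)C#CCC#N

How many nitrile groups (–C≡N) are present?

1

The nitrile motif appears at heavy-atom position 18 in the SMILES.
Other groups present: 1 alkyne, 1 ketone, 1 thiol.
Nitrile count: 1.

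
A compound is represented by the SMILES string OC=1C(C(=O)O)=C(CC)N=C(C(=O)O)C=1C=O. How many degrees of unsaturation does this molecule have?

Molecular formula: C10H9NO6.
DoU = (2C + 2 + N − H − X) / 2, where X is the halogen count and O/S are ignored.
    = (2·10 + 2 + 1 − 9 − 0) / 2 = 14 / 2 = 7.

7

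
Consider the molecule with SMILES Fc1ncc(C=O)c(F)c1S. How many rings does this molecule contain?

1

In SMILES, each pair of matching ring-closure digits denotes one ring-closing bond; the number of such bonds equals the number of independent rings.
Ring-closure bonds here: 1.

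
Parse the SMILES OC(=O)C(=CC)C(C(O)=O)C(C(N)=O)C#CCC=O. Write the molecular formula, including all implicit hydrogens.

Walk through each heavy atom and fill implicit hydrogens from standard valence (C 4, N 3, O 2, S 2, halogen 1):
  atom 1: O, bond orders sum to 1 (valence 2) → 1 H
  atom 2: C, bond orders sum to 4 (valence 4) → 0 H
  atom 3: O, bond orders sum to 2 (valence 2) → 0 H
  atom 4: C, bond orders sum to 4 (valence 4) → 0 H
  atom 5: C, bond orders sum to 3 (valence 4) → 1 H
  atom 6: C, bond orders sum to 1 (valence 4) → 3 H
  atom 7: C, bond orders sum to 3 (valence 4) → 1 H
  atom 8: C, bond orders sum to 4 (valence 4) → 0 H
  atom 9: O, bond orders sum to 1 (valence 2) → 1 H
  atom 10: O, bond orders sum to 2 (valence 2) → 0 H
  atom 11: C, bond orders sum to 3 (valence 4) → 1 H
  atom 12: C, bond orders sum to 4 (valence 4) → 0 H
  atom 13: N, bond orders sum to 1 (valence 3) → 2 H
  atom 14: O, bond orders sum to 2 (valence 2) → 0 H
  atom 15: C, bond orders sum to 4 (valence 4) → 0 H
  atom 16: C, bond orders sum to 4 (valence 4) → 0 H
  atom 17: C, bond orders sum to 2 (valence 4) → 2 H
  atom 18: C, bond orders sum to 3 (valence 4) → 1 H
  atom 19: O, bond orders sum to 2 (valence 2) → 0 H
Totals → C:12, H:13, N:1, O:6.
In Hill order: C12H13NO6.

C12H13NO6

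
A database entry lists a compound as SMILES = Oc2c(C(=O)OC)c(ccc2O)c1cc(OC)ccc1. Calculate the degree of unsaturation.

Molecular formula: C15H14O5.
DoU = (2C + 2 + N − H − X) / 2, where X is the halogen count and O/S are ignored.
    = (2·15 + 2 + 0 − 14 − 0) / 2 = 18 / 2 = 9.

9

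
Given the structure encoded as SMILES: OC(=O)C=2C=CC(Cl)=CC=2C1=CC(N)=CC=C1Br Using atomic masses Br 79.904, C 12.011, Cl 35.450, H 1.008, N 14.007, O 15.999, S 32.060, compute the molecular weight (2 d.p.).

326.57 g/mol

First, the molecular formula is C13H9BrClNO2 (counting implicit H from valence).
  Br: 1 × 79.904 = 79.904
  C: 13 × 12.011 = 156.143
  Cl: 1 × 35.450 = 35.450
  H: 9 × 1.008 = 9.072
  N: 1 × 14.007 = 14.007
  O: 2 × 15.999 = 31.998
Sum: 1×79.904 + 13×12.011 + 1×35.450 + 9×1.008 + 1×14.007 + 2×15.999 = 326.574 → 326.57 g/mol.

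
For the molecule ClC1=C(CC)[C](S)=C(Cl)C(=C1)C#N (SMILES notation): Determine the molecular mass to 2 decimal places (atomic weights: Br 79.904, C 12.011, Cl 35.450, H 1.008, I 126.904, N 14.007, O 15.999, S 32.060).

232.12 g/mol

First, the molecular formula is C9H7Cl2NS (counting implicit H from valence).
  C: 9 × 12.011 = 108.099
  Cl: 2 × 35.450 = 70.900
  H: 7 × 1.008 = 7.056
  N: 1 × 14.007 = 14.007
  S: 1 × 32.060 = 32.060
Sum: 9×12.011 + 2×35.450 + 7×1.008 + 1×14.007 + 1×32.060 = 232.122 → 232.12 g/mol.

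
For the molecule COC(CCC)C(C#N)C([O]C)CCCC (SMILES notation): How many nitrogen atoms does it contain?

1

Scan the SMILES for N atoms (remember two-letter symbols like Cl and Br are single atoms).
Nitrogen count: 1.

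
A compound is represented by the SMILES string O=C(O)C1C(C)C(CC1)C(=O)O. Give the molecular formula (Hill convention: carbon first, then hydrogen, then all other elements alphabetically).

Walk through each heavy atom and fill implicit hydrogens from standard valence (C 4, N 3, O 2, S 2, halogen 1):
  atom 1: O, bond orders sum to 2 (valence 2) → 0 H
  atom 2: C, bond orders sum to 4 (valence 4) → 0 H
  atom 3: O, bond orders sum to 1 (valence 2) → 1 H
  atom 4: C, bond orders sum to 3 (valence 4) → 1 H
  atom 5: C, bond orders sum to 3 (valence 4) → 1 H
  atom 6: C, bond orders sum to 1 (valence 4) → 3 H
  atom 7: C, bond orders sum to 3 (valence 4) → 1 H
  atom 8: C, bond orders sum to 2 (valence 4) → 2 H
  atom 9: C, bond orders sum to 2 (valence 4) → 2 H
  atom 10: C, bond orders sum to 4 (valence 4) → 0 H
  atom 11: O, bond orders sum to 2 (valence 2) → 0 H
  atom 12: O, bond orders sum to 1 (valence 2) → 1 H
Totals → C:8, H:12, O:4.

C8H12O4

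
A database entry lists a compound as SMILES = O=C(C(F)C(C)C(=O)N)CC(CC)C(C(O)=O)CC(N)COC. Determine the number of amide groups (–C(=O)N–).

1

The amide motif appears at heavy-atom position 7 in the SMILES.
Other groups present: 1 carboxylic acid, 1 ether, 1 ketone, 1 primary amine.
Amide count: 1.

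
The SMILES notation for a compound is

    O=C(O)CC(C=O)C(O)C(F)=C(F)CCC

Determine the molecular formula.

Walk through each heavy atom and fill implicit hydrogens from standard valence (C 4, N 3, O 2, S 2, halogen 1):
  atom 1: O, bond orders sum to 2 (valence 2) → 0 H
  atom 2: C, bond orders sum to 4 (valence 4) → 0 H
  atom 3: O, bond orders sum to 1 (valence 2) → 1 H
  atom 4: C, bond orders sum to 2 (valence 4) → 2 H
  atom 5: C, bond orders sum to 3 (valence 4) → 1 H
  atom 6: C, bond orders sum to 3 (valence 4) → 1 H
  atom 7: O, bond orders sum to 2 (valence 2) → 0 H
  atom 8: C, bond orders sum to 3 (valence 4) → 1 H
  atom 9: O, bond orders sum to 1 (valence 2) → 1 H
  atom 10: C, bond orders sum to 4 (valence 4) → 0 H
  atom 11: F (halogen, monovalent) → 0 H
  atom 12: C, bond orders sum to 4 (valence 4) → 0 H
  atom 13: F (halogen, monovalent) → 0 H
  atom 14: C, bond orders sum to 2 (valence 4) → 2 H
  atom 15: C, bond orders sum to 2 (valence 4) → 2 H
  atom 16: C, bond orders sum to 1 (valence 4) → 3 H
Totals → C:10, H:14, F:2, O:4.

C10H14F2O4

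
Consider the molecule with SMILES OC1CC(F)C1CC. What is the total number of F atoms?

1

Scan the SMILES for F atoms (remember two-letter symbols like Cl and Br are single atoms).
Fluorine count: 1.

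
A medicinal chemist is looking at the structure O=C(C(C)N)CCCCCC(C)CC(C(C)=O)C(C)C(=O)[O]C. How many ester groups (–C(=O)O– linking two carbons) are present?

The ester motif appears at heavy-atom position 20 in the SMILES.
Other groups present: 2 ketone, 1 primary amine.
Ester count: 1.

1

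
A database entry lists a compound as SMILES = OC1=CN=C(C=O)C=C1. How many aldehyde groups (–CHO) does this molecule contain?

1

The aldehyde motif appears at heavy-atom position 6 in the SMILES.
Other groups present: 1 hydroxyl.
Aldehyde count: 1.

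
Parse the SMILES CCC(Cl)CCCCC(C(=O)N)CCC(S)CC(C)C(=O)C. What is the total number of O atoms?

Scan the SMILES for O atoms (remember two-letter symbols like Cl and Br are single atoms).
Oxygen count: 2.

2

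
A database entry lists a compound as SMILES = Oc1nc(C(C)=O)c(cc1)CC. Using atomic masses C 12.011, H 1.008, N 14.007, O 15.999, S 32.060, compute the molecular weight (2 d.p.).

165.19 g/mol

First, the molecular formula is C9H11NO2 (counting implicit H from valence).
  C: 9 × 12.011 = 108.099
  H: 11 × 1.008 = 11.088
  N: 1 × 14.007 = 14.007
  O: 2 × 15.999 = 31.998
Sum: 9×12.011 + 11×1.008 + 1×14.007 + 2×15.999 = 165.192 → 165.19 g/mol.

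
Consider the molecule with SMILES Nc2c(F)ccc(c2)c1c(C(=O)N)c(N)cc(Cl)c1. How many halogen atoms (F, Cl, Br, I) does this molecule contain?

2

Halogen atoms appear at heavy-atom positions 4, 18 (1×Cl, 1×F).
Other groups present: 1 amide, 2 primary amine.
Halogen count: 2.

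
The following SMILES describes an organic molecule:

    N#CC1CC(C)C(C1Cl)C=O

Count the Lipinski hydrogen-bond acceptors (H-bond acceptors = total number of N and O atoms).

2

N atoms: 1; O atoms: 1.
Lipinski HBA = 1 + 1 = 2.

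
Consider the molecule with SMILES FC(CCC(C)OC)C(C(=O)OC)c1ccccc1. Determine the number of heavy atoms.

19

Every atom symbol written in the SMILES (organic subset) is one heavy atom; implicit H are not written.
Heavy atoms by element → C:15, F:1, O:3.
Total: 19.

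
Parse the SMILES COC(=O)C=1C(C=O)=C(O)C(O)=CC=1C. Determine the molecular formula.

C10H10O5

Walk through each heavy atom and fill implicit hydrogens from standard valence (C 4, N 3, O 2, S 2, halogen 1):
  atom 1: C, bond orders sum to 1 (valence 4) → 3 H
  atom 2: O, bond orders sum to 2 (valence 2) → 0 H
  atom 3: C, bond orders sum to 4 (valence 4) → 0 H
  atom 4: O, bond orders sum to 2 (valence 2) → 0 H
  atom 5: C, bond orders sum to 4 (valence 4) → 0 H
  atom 6: C, bond orders sum to 4 (valence 4) → 0 H
  atom 7: C, bond orders sum to 3 (valence 4) → 1 H
  atom 8: O, bond orders sum to 2 (valence 2) → 0 H
  atom 9: C, bond orders sum to 4 (valence 4) → 0 H
  atom 10: O, bond orders sum to 1 (valence 2) → 1 H
  atom 11: C, bond orders sum to 4 (valence 4) → 0 H
  atom 12: O, bond orders sum to 1 (valence 2) → 1 H
  atom 13: C, bond orders sum to 3 (valence 4) → 1 H
  atom 14: C, bond orders sum to 4 (valence 4) → 0 H
  atom 15: C, bond orders sum to 1 (valence 4) → 3 H
Totals → C:10, H:10, O:5.
In Hill order: C10H10O5.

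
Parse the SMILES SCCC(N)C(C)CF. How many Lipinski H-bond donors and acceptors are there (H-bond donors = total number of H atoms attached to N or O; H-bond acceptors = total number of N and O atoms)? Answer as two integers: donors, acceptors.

2, 1

Donors: find every N or O and count the H atoms it carries.
  atom 5 (N): bond orders sum to 1 → 2 H
Lipinski HBD = 2.
Acceptors: N atoms = 1, O atoms = 0 → HBA = 1.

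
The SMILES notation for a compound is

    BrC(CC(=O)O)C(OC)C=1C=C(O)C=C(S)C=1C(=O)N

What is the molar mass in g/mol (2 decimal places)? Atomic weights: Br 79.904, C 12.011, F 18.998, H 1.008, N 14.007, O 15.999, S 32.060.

364.21 g/mol

First, the molecular formula is C12H14BrNO5S (counting implicit H from valence).
  Br: 1 × 79.904 = 79.904
  C: 12 × 12.011 = 144.132
  H: 14 × 1.008 = 14.112
  N: 1 × 14.007 = 14.007
  O: 5 × 15.999 = 79.995
  S: 1 × 32.060 = 32.060
Sum: 1×79.904 + 12×12.011 + 14×1.008 + 1×14.007 + 5×15.999 + 1×32.060 = 364.210 → 364.21 g/mol.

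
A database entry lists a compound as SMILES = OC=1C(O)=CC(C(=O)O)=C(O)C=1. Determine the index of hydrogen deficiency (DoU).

Degree of unsaturation = (number of rings) + (number of π bonds).
Ring closures in the SMILES: 1.
π bonds: 4 double bonds (each 1 DoU) → 4 DoU from unsaturation.
Total DoU = 1 + 4 = 5.

5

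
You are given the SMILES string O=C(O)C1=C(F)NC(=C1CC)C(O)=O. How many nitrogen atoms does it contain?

1

Scan the SMILES for N atoms (remember two-letter symbols like Cl and Br are single atoms).
Nitrogen count: 1.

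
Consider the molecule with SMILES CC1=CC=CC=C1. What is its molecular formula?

Walk through each heavy atom and fill implicit hydrogens from standard valence (C 4, N 3, O 2, S 2, halogen 1):
  atom 1: C, bond orders sum to 1 (valence 4) → 3 H
  atom 2: C, bond orders sum to 4 (valence 4) → 0 H
  atom 3: C, bond orders sum to 3 (valence 4) → 1 H
  atom 4: C, bond orders sum to 3 (valence 4) → 1 H
  atom 5: C, bond orders sum to 3 (valence 4) → 1 H
  atom 6: C, bond orders sum to 3 (valence 4) → 1 H
  atom 7: C, bond orders sum to 3 (valence 4) → 1 H
Totals → C:7, H:8.

C7H8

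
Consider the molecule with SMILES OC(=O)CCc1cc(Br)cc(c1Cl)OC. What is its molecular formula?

Walk through each heavy atom and fill implicit hydrogens from standard valence (C 4, N 3, O 2, S 2, halogen 1); for lowercase aromatic atoms, an aromatic c carries 1 H when it has two neighbours and 0 H with three, and aromatic n carries 0 H:
  atom 1: O, bond orders sum to 1 (valence 2) → 1 H
  atom 2: C, bond orders sum to 4 (valence 4) → 0 H
  atom 3: O, bond orders sum to 2 (valence 2) → 0 H
  atom 4: C, bond orders sum to 2 (valence 4) → 2 H
  atom 5: C, bond orders sum to 2 (valence 4) → 2 H
  atom 6: aromatic c, 3 neighbours → 0 H
  atom 7: aromatic c, 2 neighbours → 1 H
  atom 8: aromatic c, 3 neighbours → 0 H
  atom 9: Br (halogen, monovalent) → 0 H
  atom 10: aromatic c, 2 neighbours → 1 H
  atom 11: aromatic c, 3 neighbours → 0 H
  atom 12: aromatic c, 3 neighbours → 0 H
  atom 13: Cl (halogen, monovalent) → 0 H
  atom 14: O, bond orders sum to 2 (valence 2) → 0 H
  atom 15: C, bond orders sum to 1 (valence 4) → 3 H
Totals → C:10, H:10, Br:1, Cl:1, O:3.

C10H10BrClO3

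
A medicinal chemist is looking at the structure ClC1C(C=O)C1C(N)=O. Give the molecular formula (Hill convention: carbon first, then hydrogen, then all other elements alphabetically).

C5H6ClNO2

Walk through each heavy atom and fill implicit hydrogens from standard valence (C 4, N 3, O 2, S 2, halogen 1):
  atom 1: Cl (halogen, monovalent) → 0 H
  atom 2: C, bond orders sum to 3 (valence 4) → 1 H
  atom 3: C, bond orders sum to 3 (valence 4) → 1 H
  atom 4: C, bond orders sum to 3 (valence 4) → 1 H
  atom 5: O, bond orders sum to 2 (valence 2) → 0 H
  atom 6: C, bond orders sum to 3 (valence 4) → 1 H
  atom 7: C, bond orders sum to 4 (valence 4) → 0 H
  atom 8: N, bond orders sum to 1 (valence 3) → 2 H
  atom 9: O, bond orders sum to 2 (valence 2) → 0 H
Totals → C:5, H:6, Cl:1, N:1, O:2.
In Hill order: C5H6ClNO2.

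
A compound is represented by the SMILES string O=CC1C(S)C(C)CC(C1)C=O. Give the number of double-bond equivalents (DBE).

3

Degree of unsaturation = (number of rings) + (number of π bonds).
Ring closures in the SMILES: 1.
π bonds: 2 double bonds (each 1 DoU) → 2 DoU from unsaturation.
Total DoU = 1 + 2 = 3.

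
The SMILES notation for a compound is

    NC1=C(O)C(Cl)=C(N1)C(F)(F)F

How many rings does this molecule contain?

In SMILES, each pair of matching ring-closure digits denotes one ring-closing bond; the number of such bonds equals the number of independent rings.
Ring-closure bonds here: 1.

1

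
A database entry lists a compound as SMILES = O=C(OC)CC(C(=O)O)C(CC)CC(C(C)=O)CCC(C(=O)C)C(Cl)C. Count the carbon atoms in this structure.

19

Count every carbon token in the SMILES (each C, including those in ring-closure positions and inside branches).
Carbon count: 19.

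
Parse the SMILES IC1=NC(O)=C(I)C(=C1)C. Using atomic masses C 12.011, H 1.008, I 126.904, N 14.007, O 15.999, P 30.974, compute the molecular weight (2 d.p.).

First, the molecular formula is C6H5I2NO (counting implicit H from valence).
  C: 6 × 12.011 = 72.066
  H: 5 × 1.008 = 5.040
  I: 2 × 126.904 = 253.808
  N: 1 × 14.007 = 14.007
  O: 1 × 15.999 = 15.999
Sum: 6×12.011 + 5×1.008 + 2×126.904 + 1×14.007 + 1×15.999 = 360.920 → 360.92 g/mol.

360.92 g/mol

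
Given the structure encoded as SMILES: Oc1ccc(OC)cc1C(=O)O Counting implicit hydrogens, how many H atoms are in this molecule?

8

Walk through each heavy atom and fill implicit hydrogens from standard valence (C 4, N 3, O 2, S 2, halogen 1); for lowercase aromatic atoms, an aromatic c carries 1 H when it has two neighbours and 0 H with three, and aromatic n carries 0 H:
  atom 1: O, bond orders sum to 1 (valence 2) → 1 H
  atom 2: aromatic c, 3 neighbours → 0 H
  atom 3: aromatic c, 2 neighbours → 1 H
  atom 4: aromatic c, 2 neighbours → 1 H
  atom 5: aromatic c, 3 neighbours → 0 H
  atom 6: O, bond orders sum to 2 (valence 2) → 0 H
  atom 7: C, bond orders sum to 1 (valence 4) → 3 H
  atom 8: aromatic c, 2 neighbours → 1 H
  atom 9: aromatic c, 3 neighbours → 0 H
  atom 10: C, bond orders sum to 4 (valence 4) → 0 H
  atom 11: O, bond orders sum to 2 (valence 2) → 0 H
  atom 12: O, bond orders sum to 1 (valence 2) → 1 H
Total hydrogens: 8.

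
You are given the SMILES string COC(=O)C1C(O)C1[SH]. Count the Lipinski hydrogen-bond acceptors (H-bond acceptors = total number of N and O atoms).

N atoms: 0; O atoms: 3.
Lipinski HBA = 0 + 3 = 3.

3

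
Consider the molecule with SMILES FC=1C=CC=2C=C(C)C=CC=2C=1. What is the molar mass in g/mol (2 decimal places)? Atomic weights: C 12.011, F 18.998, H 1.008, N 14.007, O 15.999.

160.19 g/mol

First, the molecular formula is C11H9F (counting implicit H from valence).
  C: 11 × 12.011 = 132.121
  F: 1 × 18.998 = 18.998
  H: 9 × 1.008 = 9.072
Sum: 11×12.011 + 1×18.998 + 9×1.008 = 160.191 → 160.19 g/mol.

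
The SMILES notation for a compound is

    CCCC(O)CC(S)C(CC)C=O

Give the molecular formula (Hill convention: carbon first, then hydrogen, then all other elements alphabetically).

Walk through each heavy atom and fill implicit hydrogens from standard valence (C 4, N 3, O 2, S 2, halogen 1):
  atom 1: C, bond orders sum to 1 (valence 4) → 3 H
  atom 2: C, bond orders sum to 2 (valence 4) → 2 H
  atom 3: C, bond orders sum to 2 (valence 4) → 2 H
  atom 4: C, bond orders sum to 3 (valence 4) → 1 H
  atom 5: O, bond orders sum to 1 (valence 2) → 1 H
  atom 6: C, bond orders sum to 2 (valence 4) → 2 H
  atom 7: C, bond orders sum to 3 (valence 4) → 1 H
  atom 8: S, bond orders sum to 1 (valence 2) → 1 H
  atom 9: C, bond orders sum to 3 (valence 4) → 1 H
  atom 10: C, bond orders sum to 2 (valence 4) → 2 H
  atom 11: C, bond orders sum to 1 (valence 4) → 3 H
  atom 12: C, bond orders sum to 3 (valence 4) → 1 H
  atom 13: O, bond orders sum to 2 (valence 2) → 0 H
Totals → C:10, H:20, O:2, S:1.

C10H20O2S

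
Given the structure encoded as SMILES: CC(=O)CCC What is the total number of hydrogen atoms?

10

Walk through each heavy atom and fill implicit hydrogens from standard valence (C 4, N 3, O 2, S 2, halogen 1):
  atom 1: C, bond orders sum to 1 (valence 4) → 3 H
  atom 2: C, bond orders sum to 4 (valence 4) → 0 H
  atom 3: O, bond orders sum to 2 (valence 2) → 0 H
  atom 4: C, bond orders sum to 2 (valence 4) → 2 H
  atom 5: C, bond orders sum to 2 (valence 4) → 2 H
  atom 6: C, bond orders sum to 1 (valence 4) → 3 H
Total hydrogens: 10.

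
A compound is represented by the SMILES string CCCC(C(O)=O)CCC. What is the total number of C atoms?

8

Count every carbon token in the SMILES (each C, including those in ring-closure positions and inside branches).
Carbon count: 8.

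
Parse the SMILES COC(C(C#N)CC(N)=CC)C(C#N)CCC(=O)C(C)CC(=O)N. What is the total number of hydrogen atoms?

26

Walk through each heavy atom and fill implicit hydrogens from standard valence (C 4, N 3, O 2, S 2, halogen 1):
  atom 1: C, bond orders sum to 1 (valence 4) → 3 H
  atom 2: O, bond orders sum to 2 (valence 2) → 0 H
  atom 3: C, bond orders sum to 3 (valence 4) → 1 H
  atom 4: C, bond orders sum to 3 (valence 4) → 1 H
  atom 5: C, bond orders sum to 4 (valence 4) → 0 H
  atom 6: N, bond orders sum to 3 (valence 3) → 0 H
  atom 7: C, bond orders sum to 2 (valence 4) → 2 H
  atom 8: C, bond orders sum to 4 (valence 4) → 0 H
  atom 9: N, bond orders sum to 1 (valence 3) → 2 H
  atom 10: C, bond orders sum to 3 (valence 4) → 1 H
  atom 11: C, bond orders sum to 1 (valence 4) → 3 H
  atom 12: C, bond orders sum to 3 (valence 4) → 1 H
  atom 13: C, bond orders sum to 4 (valence 4) → 0 H
  atom 14: N, bond orders sum to 3 (valence 3) → 0 H
  atom 15: C, bond orders sum to 2 (valence 4) → 2 H
  atom 16: C, bond orders sum to 2 (valence 4) → 2 H
  atom 17: C, bond orders sum to 4 (valence 4) → 0 H
  atom 18: O, bond orders sum to 2 (valence 2) → 0 H
  atom 19: C, bond orders sum to 3 (valence 4) → 1 H
  atom 20: C, bond orders sum to 1 (valence 4) → 3 H
  atom 21: C, bond orders sum to 2 (valence 4) → 2 H
  atom 22: C, bond orders sum to 4 (valence 4) → 0 H
  atom 23: O, bond orders sum to 2 (valence 2) → 0 H
  atom 24: N, bond orders sum to 1 (valence 3) → 2 H
Total hydrogens: 26.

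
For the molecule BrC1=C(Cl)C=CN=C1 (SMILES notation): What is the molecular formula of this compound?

Walk through each heavy atom and fill implicit hydrogens from standard valence (C 4, N 3, O 2, S 2, halogen 1):
  atom 1: Br (halogen, monovalent) → 0 H
  atom 2: C, bond orders sum to 4 (valence 4) → 0 H
  atom 3: C, bond orders sum to 4 (valence 4) → 0 H
  atom 4: Cl (halogen, monovalent) → 0 H
  atom 5: C, bond orders sum to 3 (valence 4) → 1 H
  atom 6: C, bond orders sum to 3 (valence 4) → 1 H
  atom 7: N, bond orders sum to 3 (valence 3) → 0 H
  atom 8: C, bond orders sum to 3 (valence 4) → 1 H
Totals → C:5, H:3, Br:1, Cl:1, N:1.

C5H3BrClN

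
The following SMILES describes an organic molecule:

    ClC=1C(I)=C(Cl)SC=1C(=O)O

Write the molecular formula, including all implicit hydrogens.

Walk through each heavy atom and fill implicit hydrogens from standard valence (C 4, N 3, O 2, S 2, halogen 1):
  atom 1: Cl (halogen, monovalent) → 0 H
  atom 2: C, bond orders sum to 4 (valence 4) → 0 H
  atom 3: C, bond orders sum to 4 (valence 4) → 0 H
  atom 4: I (halogen, monovalent) → 0 H
  atom 5: C, bond orders sum to 4 (valence 4) → 0 H
  atom 6: Cl (halogen, monovalent) → 0 H
  atom 7: S, bond orders sum to 2 (valence 2) → 0 H
  atom 8: C, bond orders sum to 4 (valence 4) → 0 H
  atom 9: C, bond orders sum to 4 (valence 4) → 0 H
  atom 10: O, bond orders sum to 2 (valence 2) → 0 H
  atom 11: O, bond orders sum to 1 (valence 2) → 1 H
Totals → C:5, H:1, Cl:2, I:1, O:2, S:1.
In Hill order: C5HCl2IO2S.

C5HCl2IO2S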